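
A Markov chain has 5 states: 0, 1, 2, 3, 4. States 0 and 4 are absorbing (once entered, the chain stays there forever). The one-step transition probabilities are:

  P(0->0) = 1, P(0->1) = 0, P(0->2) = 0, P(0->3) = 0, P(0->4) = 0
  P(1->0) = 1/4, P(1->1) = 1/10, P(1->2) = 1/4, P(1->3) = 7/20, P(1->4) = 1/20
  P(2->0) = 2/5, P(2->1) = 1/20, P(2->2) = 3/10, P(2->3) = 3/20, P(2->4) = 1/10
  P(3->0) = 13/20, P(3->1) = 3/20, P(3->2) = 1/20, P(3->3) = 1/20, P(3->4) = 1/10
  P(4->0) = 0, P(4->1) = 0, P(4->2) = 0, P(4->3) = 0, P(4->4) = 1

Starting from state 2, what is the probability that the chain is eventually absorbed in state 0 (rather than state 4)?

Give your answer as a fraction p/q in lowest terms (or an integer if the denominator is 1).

Answer: 389/477

Derivation:
Let a_i = P(absorbed in 0 | start in state i).
Boundary conditions: a_0 = 1, a_4 = 0.
For each transient state i, a_i = sum_j P(i->j) * a_j:
  a_1 = 1/4*a_0 + 1/10*a_1 + 1/4*a_2 + 7/20*a_3 + 1/20*a_4
  a_2 = 2/5*a_0 + 1/20*a_1 + 3/10*a_2 + 3/20*a_3 + 1/10*a_4
  a_3 = 13/20*a_0 + 3/20*a_1 + 1/20*a_2 + 1/20*a_3 + 1/10*a_4

Substituting a_0 = 1 and a_4 = 0, rearrange to (I - Q) a = r where r[i] = P(i -> 0):
  [9/10, -1/4, -7/20] . (a_1, a_2, a_3) = 1/4
  [-1/20, 7/10, -3/20] . (a_1, a_2, a_3) = 2/5
  [-3/20, -1/20, 19/20] . (a_1, a_2, a_3) = 13/20

Solving yields:
  a_1 = 400/477
  a_2 = 389/477
  a_3 = 410/477

Starting state is 2, so the absorption probability is a_2 = 389/477.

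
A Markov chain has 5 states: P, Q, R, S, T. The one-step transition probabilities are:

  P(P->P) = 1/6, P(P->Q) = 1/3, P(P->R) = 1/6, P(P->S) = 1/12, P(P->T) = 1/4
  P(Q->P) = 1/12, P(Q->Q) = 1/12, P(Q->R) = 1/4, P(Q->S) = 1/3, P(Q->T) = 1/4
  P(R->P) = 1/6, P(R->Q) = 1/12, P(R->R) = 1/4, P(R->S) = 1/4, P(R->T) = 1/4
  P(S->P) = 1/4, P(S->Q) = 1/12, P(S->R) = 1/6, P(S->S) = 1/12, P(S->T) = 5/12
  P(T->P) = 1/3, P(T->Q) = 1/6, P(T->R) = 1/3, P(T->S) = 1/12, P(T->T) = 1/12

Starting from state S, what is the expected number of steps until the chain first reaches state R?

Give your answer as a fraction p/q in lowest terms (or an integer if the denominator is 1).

Let h_i = expected steps to first reach R from state i.
Boundary: h_R = 0.
First-step equations for the other states:
  h_P = 1 + 1/6*h_P + 1/3*h_Q + 1/6*h_R + 1/12*h_S + 1/4*h_T
  h_Q = 1 + 1/12*h_P + 1/12*h_Q + 1/4*h_R + 1/3*h_S + 1/4*h_T
  h_S = 1 + 1/4*h_P + 1/12*h_Q + 1/6*h_R + 1/12*h_S + 5/12*h_T
  h_T = 1 + 1/3*h_P + 1/6*h_Q + 1/3*h_R + 1/12*h_S + 1/12*h_T

Substituting h_R = 0 and rearranging gives the linear system (I - Q) h = 1:
  [5/6, -1/3, -1/12, -1/4] . (h_P, h_Q, h_S, h_T) = 1
  [-1/12, 11/12, -1/3, -1/4] . (h_P, h_Q, h_S, h_T) = 1
  [-1/4, -1/12, 11/12, -5/12] . (h_P, h_Q, h_S, h_T) = 1
  [-1/3, -1/6, -1/12, 11/12] . (h_P, h_Q, h_S, h_T) = 1

Solving yields:
  h_P = 3987/889
  h_Q = 531/127
  h_S = 3966/889
  h_T = 3456/889

Starting state is S, so the expected hitting time is h_S = 3966/889.

Answer: 3966/889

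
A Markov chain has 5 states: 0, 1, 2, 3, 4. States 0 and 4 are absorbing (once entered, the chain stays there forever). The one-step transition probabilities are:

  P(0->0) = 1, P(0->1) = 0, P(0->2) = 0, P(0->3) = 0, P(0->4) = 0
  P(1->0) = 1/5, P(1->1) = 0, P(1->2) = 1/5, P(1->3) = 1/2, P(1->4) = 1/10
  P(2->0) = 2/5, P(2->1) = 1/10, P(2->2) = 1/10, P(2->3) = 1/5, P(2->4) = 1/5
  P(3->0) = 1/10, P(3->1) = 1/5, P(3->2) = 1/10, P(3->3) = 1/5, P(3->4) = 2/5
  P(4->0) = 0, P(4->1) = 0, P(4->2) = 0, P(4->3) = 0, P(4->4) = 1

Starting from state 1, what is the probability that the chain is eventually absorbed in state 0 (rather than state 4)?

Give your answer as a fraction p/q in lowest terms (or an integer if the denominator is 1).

Answer: 39/83

Derivation:
Let a_i = P(absorbed in 0 | start in state i).
Boundary conditions: a_0 = 1, a_4 = 0.
For each transient state i, a_i = sum_j P(i->j) * a_j:
  a_1 = 1/5*a_0 + 0*a_1 + 1/5*a_2 + 1/2*a_3 + 1/10*a_4
  a_2 = 2/5*a_0 + 1/10*a_1 + 1/10*a_2 + 1/5*a_3 + 1/5*a_4
  a_3 = 1/10*a_0 + 1/5*a_1 + 1/10*a_2 + 1/5*a_3 + 2/5*a_4

Substituting a_0 = 1 and a_4 = 0, rearrange to (I - Q) a = r where r[i] = P(i -> 0):
  [1, -1/5, -1/2] . (a_1, a_2, a_3) = 1/5
  [-1/10, 9/10, -1/5] . (a_1, a_2, a_3) = 2/5
  [-1/5, -1/10, 4/5] . (a_1, a_2, a_3) = 1/10

Solving yields:
  a_1 = 39/83
  a_2 = 47/83
  a_3 = 26/83

Starting state is 1, so the absorption probability is a_1 = 39/83.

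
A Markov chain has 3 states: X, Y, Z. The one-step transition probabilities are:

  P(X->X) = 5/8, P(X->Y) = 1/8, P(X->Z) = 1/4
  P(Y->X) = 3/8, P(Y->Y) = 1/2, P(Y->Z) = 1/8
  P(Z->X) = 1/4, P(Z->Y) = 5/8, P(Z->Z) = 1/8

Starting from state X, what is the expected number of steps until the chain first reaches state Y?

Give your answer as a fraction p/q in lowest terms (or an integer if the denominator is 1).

Let h_i = expected steps to first reach Y from state i.
Boundary: h_Y = 0.
First-step equations for the other states:
  h_X = 1 + 5/8*h_X + 1/8*h_Y + 1/4*h_Z
  h_Z = 1 + 1/4*h_X + 5/8*h_Y + 1/8*h_Z

Substituting h_Y = 0 and rearranging gives the linear system (I - Q) h = 1:
  [3/8, -1/4] . (h_X, h_Z) = 1
  [-1/4, 7/8] . (h_X, h_Z) = 1

Solving yields:
  h_X = 72/17
  h_Z = 40/17

Starting state is X, so the expected hitting time is h_X = 72/17.

Answer: 72/17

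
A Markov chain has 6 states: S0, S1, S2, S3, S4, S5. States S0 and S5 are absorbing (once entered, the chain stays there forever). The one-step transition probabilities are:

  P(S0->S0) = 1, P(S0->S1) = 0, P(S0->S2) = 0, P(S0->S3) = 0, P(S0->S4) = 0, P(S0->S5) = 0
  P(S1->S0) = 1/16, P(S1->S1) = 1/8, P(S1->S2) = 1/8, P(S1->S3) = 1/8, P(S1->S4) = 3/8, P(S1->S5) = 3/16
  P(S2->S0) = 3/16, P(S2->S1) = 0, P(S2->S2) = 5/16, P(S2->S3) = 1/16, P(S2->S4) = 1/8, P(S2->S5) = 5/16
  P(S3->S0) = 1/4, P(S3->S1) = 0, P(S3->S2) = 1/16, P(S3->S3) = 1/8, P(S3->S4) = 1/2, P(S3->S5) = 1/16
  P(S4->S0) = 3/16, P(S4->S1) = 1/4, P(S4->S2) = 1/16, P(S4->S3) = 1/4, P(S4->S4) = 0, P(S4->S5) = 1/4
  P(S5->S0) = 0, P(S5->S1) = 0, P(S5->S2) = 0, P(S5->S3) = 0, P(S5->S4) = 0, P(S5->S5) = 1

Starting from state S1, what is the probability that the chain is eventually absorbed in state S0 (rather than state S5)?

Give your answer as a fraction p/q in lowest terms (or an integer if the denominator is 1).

Let a_i = P(absorbed in S0 | start in state i).
Boundary conditions: a_S0 = 1, a_S5 = 0.
For each transient state i, a_i = sum_j P(i->j) * a_j:
  a_S1 = 1/16*a_S0 + 1/8*a_S1 + 1/8*a_S2 + 1/8*a_S3 + 3/8*a_S4 + 3/16*a_S5
  a_S2 = 3/16*a_S0 + 0*a_S1 + 5/16*a_S2 + 1/16*a_S3 + 1/8*a_S4 + 5/16*a_S5
  a_S3 = 1/4*a_S0 + 0*a_S1 + 1/16*a_S2 + 1/8*a_S3 + 1/2*a_S4 + 1/16*a_S5
  a_S4 = 3/16*a_S0 + 1/4*a_S1 + 1/16*a_S2 + 1/4*a_S3 + 0*a_S4 + 1/4*a_S5

Substituting a_S0 = 1 and a_S5 = 0, rearrange to (I - Q) a = r where r[i] = P(i -> S0):
  [7/8, -1/8, -1/8, -3/8] . (a_S1, a_S2, a_S3, a_S4) = 1/16
  [0, 11/16, -1/16, -1/8] . (a_S1, a_S2, a_S3, a_S4) = 3/16
  [0, -1/16, 7/8, -1/2] . (a_S1, a_S2, a_S3, a_S4) = 1/4
  [-1/4, -1/16, -1/4, 1] . (a_S1, a_S2, a_S3, a_S4) = 3/16

Solving yields:
  a_S1 = 547/1336
  a_S2 = 1229/3006
  a_S3 = 3473/6012
  a_S4 = 1843/4008

Starting state is S1, so the absorption probability is a_S1 = 547/1336.

Answer: 547/1336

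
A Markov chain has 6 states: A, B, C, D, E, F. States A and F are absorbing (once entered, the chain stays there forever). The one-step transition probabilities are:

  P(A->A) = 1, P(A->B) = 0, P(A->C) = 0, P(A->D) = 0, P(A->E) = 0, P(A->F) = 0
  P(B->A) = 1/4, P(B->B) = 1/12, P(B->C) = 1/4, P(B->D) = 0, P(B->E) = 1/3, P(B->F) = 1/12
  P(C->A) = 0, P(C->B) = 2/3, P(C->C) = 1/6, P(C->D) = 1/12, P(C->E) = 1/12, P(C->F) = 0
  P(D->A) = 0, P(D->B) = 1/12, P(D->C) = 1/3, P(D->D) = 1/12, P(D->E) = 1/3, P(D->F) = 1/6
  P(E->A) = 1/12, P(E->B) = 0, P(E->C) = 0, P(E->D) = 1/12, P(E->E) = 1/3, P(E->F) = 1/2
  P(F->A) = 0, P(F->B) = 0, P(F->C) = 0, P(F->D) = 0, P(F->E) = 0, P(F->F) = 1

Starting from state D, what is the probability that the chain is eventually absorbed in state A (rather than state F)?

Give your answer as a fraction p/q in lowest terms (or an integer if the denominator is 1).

Answer: 1567/6633

Derivation:
Let a_i = P(absorbed in A | start in state i).
Boundary conditions: a_A = 1, a_F = 0.
For each transient state i, a_i = sum_j P(i->j) * a_j:
  a_B = 1/4*a_A + 1/12*a_B + 1/4*a_C + 0*a_D + 1/3*a_E + 1/12*a_F
  a_C = 0*a_A + 2/3*a_B + 1/6*a_C + 1/12*a_D + 1/12*a_E + 0*a_F
  a_D = 0*a_A + 1/12*a_B + 1/3*a_C + 1/12*a_D + 1/3*a_E + 1/6*a_F
  a_E = 1/12*a_A + 0*a_B + 0*a_C + 1/12*a_D + 1/3*a_E + 1/2*a_F

Substituting a_A = 1 and a_F = 0, rearrange to (I - Q) a = r where r[i] = P(i -> A):
  [11/12, -1/4, 0, -1/3] . (a_B, a_C, a_D, a_E) = 1/4
  [-2/3, 5/6, -1/12, -1/12] . (a_B, a_C, a_D, a_E) = 0
  [-1/12, -1/3, 11/12, -1/3] . (a_B, a_C, a_D, a_E) = 0
  [0, 0, -1/12, 2/3] . (a_B, a_C, a_D, a_E) = 1/12

Solving yields:
  a_B = 43/99
  a_C = 2564/6633
  a_D = 1567/6633
  a_E = 1025/6633

Starting state is D, so the absorption probability is a_D = 1567/6633.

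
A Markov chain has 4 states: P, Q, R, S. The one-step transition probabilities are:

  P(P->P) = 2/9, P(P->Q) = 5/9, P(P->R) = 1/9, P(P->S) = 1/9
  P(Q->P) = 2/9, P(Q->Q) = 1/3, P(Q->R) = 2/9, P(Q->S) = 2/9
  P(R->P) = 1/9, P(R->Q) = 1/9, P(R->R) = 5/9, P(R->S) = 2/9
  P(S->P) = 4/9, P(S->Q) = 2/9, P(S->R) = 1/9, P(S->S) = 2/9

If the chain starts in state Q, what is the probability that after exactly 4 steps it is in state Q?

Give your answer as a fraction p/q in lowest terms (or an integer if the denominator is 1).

Computing P^4 by repeated multiplication:
P^1 =
  P: [2/9, 5/9, 1/9, 1/9]
  Q: [2/9, 1/3, 2/9, 2/9]
  R: [1/9, 1/9, 5/9, 2/9]
  S: [4/9, 2/9, 1/9, 2/9]
P^2 =
  P: [19/81, 28/81, 2/9, 16/81]
  Q: [20/81, 25/81, 20/81, 16/81]
  R: [17/81, 17/81, 10/27, 17/81]
  S: [7/27, 31/81, 5/27, 14/81]
P^3 =
  P: [176/729, 229/729, 181/729, 143/729]
  Q: [58/243, 227/729, 62/243, 142/729]
  R: [166/729, 200/729, 218/729, 145/729]
  S: [175/729, 241/729, 172/729, 47/243]
P^4 =
  P: [521/2187, 226/729, 1682/6561, 1282/6561]
  Q: [1556/6561, 2021/6561, 1700/6561, 428/2187]
  R: [170/729, 646/2187, 1801/6561, 1292/6561]
  S: [1568/6561, 76/243, 1658/6561, 1283/6561]

(P^4)[Q -> Q] = 2021/6561

Answer: 2021/6561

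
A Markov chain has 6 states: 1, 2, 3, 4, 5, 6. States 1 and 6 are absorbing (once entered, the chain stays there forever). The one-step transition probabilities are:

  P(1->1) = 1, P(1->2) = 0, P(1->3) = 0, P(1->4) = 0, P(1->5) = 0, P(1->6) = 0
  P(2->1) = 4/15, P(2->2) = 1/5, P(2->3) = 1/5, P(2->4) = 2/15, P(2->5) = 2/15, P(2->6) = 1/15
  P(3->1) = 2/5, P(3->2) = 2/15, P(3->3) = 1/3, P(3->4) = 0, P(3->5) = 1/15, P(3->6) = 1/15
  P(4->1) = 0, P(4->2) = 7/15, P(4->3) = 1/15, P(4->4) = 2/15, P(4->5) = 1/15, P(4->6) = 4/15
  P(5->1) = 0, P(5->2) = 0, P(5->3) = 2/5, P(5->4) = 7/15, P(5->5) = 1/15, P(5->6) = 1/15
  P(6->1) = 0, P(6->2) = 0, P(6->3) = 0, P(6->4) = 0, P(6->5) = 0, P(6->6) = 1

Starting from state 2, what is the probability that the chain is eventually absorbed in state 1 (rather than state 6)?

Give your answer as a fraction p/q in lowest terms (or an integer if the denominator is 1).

Let a_i = P(absorbed in 1 | start in state i).
Boundary conditions: a_1 = 1, a_6 = 0.
For each transient state i, a_i = sum_j P(i->j) * a_j:
  a_2 = 4/15*a_1 + 1/5*a_2 + 1/5*a_3 + 2/15*a_4 + 2/15*a_5 + 1/15*a_6
  a_3 = 2/5*a_1 + 2/15*a_2 + 1/3*a_3 + 0*a_4 + 1/15*a_5 + 1/15*a_6
  a_4 = 0*a_1 + 7/15*a_2 + 1/15*a_3 + 2/15*a_4 + 1/15*a_5 + 4/15*a_6
  a_5 = 0*a_1 + 0*a_2 + 2/5*a_3 + 7/15*a_4 + 1/15*a_5 + 1/15*a_6

Substituting a_1 = 1 and a_6 = 0, rearrange to (I - Q) a = r where r[i] = P(i -> 1):
  [4/5, -1/5, -2/15, -2/15] . (a_2, a_3, a_4, a_5) = 4/15
  [-2/15, 2/3, 0, -1/15] . (a_2, a_3, a_4, a_5) = 2/5
  [-7/15, -1/15, 13/15, -1/15] . (a_2, a_3, a_4, a_5) = 0
  [0, -2/5, -7/15, 14/15] . (a_2, a_3, a_4, a_5) = 0

Solving yields:
  a_2 = 1230/1723
  a_3 = 4144/5169
  a_4 = 2540/5169
  a_5 = 3046/5169

Starting state is 2, so the absorption probability is a_2 = 1230/1723.

Answer: 1230/1723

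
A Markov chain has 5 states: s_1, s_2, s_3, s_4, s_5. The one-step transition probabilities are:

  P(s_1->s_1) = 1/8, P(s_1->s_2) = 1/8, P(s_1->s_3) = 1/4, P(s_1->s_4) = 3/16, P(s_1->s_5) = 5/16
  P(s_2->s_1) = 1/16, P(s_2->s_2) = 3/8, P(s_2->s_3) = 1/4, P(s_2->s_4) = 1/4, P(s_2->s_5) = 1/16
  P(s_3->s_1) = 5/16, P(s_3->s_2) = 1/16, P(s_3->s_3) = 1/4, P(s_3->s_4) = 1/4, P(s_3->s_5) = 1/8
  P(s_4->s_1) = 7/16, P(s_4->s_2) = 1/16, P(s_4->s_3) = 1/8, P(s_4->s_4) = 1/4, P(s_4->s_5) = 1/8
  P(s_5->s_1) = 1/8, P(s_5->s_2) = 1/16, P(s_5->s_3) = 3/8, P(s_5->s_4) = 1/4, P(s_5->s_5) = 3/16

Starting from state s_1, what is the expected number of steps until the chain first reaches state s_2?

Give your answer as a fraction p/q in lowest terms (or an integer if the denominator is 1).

Answer: 11984/993

Derivation:
Let h_i = expected steps to first reach s_2 from state i.
Boundary: h_s_2 = 0.
First-step equations for the other states:
  h_s_1 = 1 + 1/8*h_s_1 + 1/8*h_s_2 + 1/4*h_s_3 + 3/16*h_s_4 + 5/16*h_s_5
  h_s_3 = 1 + 5/16*h_s_1 + 1/16*h_s_2 + 1/4*h_s_3 + 1/4*h_s_4 + 1/8*h_s_5
  h_s_4 = 1 + 7/16*h_s_1 + 1/16*h_s_2 + 1/8*h_s_3 + 1/4*h_s_4 + 1/8*h_s_5
  h_s_5 = 1 + 1/8*h_s_1 + 1/16*h_s_2 + 3/8*h_s_3 + 1/4*h_s_4 + 3/16*h_s_5

Substituting h_s_2 = 0 and rearranging gives the linear system (I - Q) h = 1:
  [7/8, -1/4, -3/16, -5/16] . (h_s_1, h_s_3, h_s_4, h_s_5) = 1
  [-5/16, 3/4, -1/4, -1/8] . (h_s_1, h_s_3, h_s_4, h_s_5) = 1
  [-7/16, -1/8, 3/4, -1/8] . (h_s_1, h_s_3, h_s_4, h_s_5) = 1
  [-1/8, -3/8, -1/4, 13/16] . (h_s_1, h_s_3, h_s_4, h_s_5) = 1

Solving yields:
  h_s_1 = 11984/993
  h_s_3 = 4208/331
  h_s_4 = 12544/993
  h_s_5 = 12752/993

Starting state is s_1, so the expected hitting time is h_s_1 = 11984/993.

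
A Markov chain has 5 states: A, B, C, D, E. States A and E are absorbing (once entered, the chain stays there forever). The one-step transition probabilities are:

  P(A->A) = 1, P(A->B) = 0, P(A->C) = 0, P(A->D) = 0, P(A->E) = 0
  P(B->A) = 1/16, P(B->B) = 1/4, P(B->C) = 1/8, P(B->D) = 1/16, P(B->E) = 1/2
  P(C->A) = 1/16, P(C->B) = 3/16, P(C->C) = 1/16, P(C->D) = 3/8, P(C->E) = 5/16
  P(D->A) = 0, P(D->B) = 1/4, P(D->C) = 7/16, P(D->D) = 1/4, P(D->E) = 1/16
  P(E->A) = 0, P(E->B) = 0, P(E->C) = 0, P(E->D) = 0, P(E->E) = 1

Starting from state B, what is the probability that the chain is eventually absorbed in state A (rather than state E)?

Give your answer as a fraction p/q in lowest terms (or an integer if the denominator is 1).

Let a_i = P(absorbed in A | start in state i).
Boundary conditions: a_A = 1, a_E = 0.
For each transient state i, a_i = sum_j P(i->j) * a_j:
  a_B = 1/16*a_A + 1/4*a_B + 1/8*a_C + 1/16*a_D + 1/2*a_E
  a_C = 1/16*a_A + 3/16*a_B + 1/16*a_C + 3/8*a_D + 5/16*a_E
  a_D = 0*a_A + 1/4*a_B + 7/16*a_C + 1/4*a_D + 1/16*a_E

Substituting a_A = 1 and a_E = 0, rearrange to (I - Q) a = r where r[i] = P(i -> A):
  [3/4, -1/8, -1/16] . (a_B, a_C, a_D) = 1/16
  [-3/16, 15/16, -3/8] . (a_B, a_C, a_D) = 1/16
  [-1/4, -7/16, 3/4] . (a_B, a_C, a_D) = 0

Solving yields:
  a_B = 169/1455
  a_C = 40/291
  a_D = 173/1455

Starting state is B, so the absorption probability is a_B = 169/1455.

Answer: 169/1455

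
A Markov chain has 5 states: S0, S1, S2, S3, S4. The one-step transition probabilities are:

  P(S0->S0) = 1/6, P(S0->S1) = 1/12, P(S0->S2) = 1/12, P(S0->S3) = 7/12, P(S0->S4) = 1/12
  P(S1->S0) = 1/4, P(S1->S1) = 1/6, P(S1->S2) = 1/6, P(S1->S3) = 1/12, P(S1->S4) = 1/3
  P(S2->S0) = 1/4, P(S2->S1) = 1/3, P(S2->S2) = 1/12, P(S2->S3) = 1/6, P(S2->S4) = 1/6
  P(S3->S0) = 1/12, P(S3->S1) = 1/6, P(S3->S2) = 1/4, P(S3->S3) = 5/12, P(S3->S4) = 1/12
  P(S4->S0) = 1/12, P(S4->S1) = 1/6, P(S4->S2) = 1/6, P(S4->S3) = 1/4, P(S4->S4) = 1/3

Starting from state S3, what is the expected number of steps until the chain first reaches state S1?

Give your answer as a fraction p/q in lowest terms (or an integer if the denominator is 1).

Answer: 17196/3223

Derivation:
Let h_i = expected steps to first reach S1 from state i.
Boundary: h_S1 = 0.
First-step equations for the other states:
  h_S0 = 1 + 1/6*h_S0 + 1/12*h_S1 + 1/12*h_S2 + 7/12*h_S3 + 1/12*h_S4
  h_S2 = 1 + 1/4*h_S0 + 1/3*h_S1 + 1/12*h_S2 + 1/6*h_S3 + 1/6*h_S4
  h_S3 = 1 + 1/12*h_S0 + 1/6*h_S1 + 1/4*h_S2 + 5/12*h_S3 + 1/12*h_S4
  h_S4 = 1 + 1/12*h_S0 + 1/6*h_S1 + 1/6*h_S2 + 1/4*h_S3 + 1/3*h_S4

Substituting h_S1 = 0 and rearranging gives the linear system (I - Q) h = 1:
  [5/6, -1/12, -7/12, -1/12] . (h_S0, h_S2, h_S3, h_S4) = 1
  [-1/4, 11/12, -1/6, -1/6] . (h_S0, h_S2, h_S3, h_S4) = 1
  [-1/12, -1/4, 7/12, -1/12] . (h_S0, h_S2, h_S3, h_S4) = 1
  [-1/12, -1/6, -1/4, 2/3] . (h_S0, h_S2, h_S3, h_S4) = 1

Solving yields:
  h_S0 = 19152/3223
  h_S2 = 15036/3223
  h_S3 = 17196/3223
  h_S4 = 17436/3223

Starting state is S3, so the expected hitting time is h_S3 = 17196/3223.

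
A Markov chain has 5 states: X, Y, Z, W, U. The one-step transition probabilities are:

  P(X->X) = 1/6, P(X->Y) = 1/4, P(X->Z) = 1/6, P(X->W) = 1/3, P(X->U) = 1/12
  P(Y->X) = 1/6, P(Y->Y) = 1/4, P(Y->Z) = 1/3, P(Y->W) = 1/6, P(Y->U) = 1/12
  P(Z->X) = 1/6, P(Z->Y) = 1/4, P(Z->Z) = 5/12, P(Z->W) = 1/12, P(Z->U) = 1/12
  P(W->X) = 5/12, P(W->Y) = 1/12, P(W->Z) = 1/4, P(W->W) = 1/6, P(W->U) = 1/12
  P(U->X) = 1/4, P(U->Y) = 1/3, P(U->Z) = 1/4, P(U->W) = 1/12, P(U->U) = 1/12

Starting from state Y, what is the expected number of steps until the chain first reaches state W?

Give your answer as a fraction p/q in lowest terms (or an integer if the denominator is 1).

Let h_i = expected steps to first reach W from state i.
Boundary: h_W = 0.
First-step equations for the other states:
  h_X = 1 + 1/6*h_X + 1/4*h_Y + 1/6*h_Z + 1/3*h_W + 1/12*h_U
  h_Y = 1 + 1/6*h_X + 1/4*h_Y + 1/3*h_Z + 1/6*h_W + 1/12*h_U
  h_Z = 1 + 1/6*h_X + 1/4*h_Y + 5/12*h_Z + 1/12*h_W + 1/12*h_U
  h_U = 1 + 1/4*h_X + 1/3*h_Y + 1/4*h_Z + 1/12*h_W + 1/12*h_U

Substituting h_W = 0 and rearranging gives the linear system (I - Q) h = 1:
  [5/6, -1/4, -1/6, -1/12] . (h_X, h_Y, h_Z, h_U) = 1
  [-1/6, 3/4, -1/3, -1/12] . (h_X, h_Y, h_Z, h_U) = 1
  [-1/6, -1/4, 7/12, -1/12] . (h_X, h_Y, h_Z, h_U) = 1
  [-1/4, -1/3, -1/4, 11/12] . (h_X, h_Y, h_Z, h_U) = 1

Solving yields:
  h_X = 81/16
  h_Y = 99/16
  h_Z = 27/4
  h_U = 105/16

Starting state is Y, so the expected hitting time is h_Y = 99/16.

Answer: 99/16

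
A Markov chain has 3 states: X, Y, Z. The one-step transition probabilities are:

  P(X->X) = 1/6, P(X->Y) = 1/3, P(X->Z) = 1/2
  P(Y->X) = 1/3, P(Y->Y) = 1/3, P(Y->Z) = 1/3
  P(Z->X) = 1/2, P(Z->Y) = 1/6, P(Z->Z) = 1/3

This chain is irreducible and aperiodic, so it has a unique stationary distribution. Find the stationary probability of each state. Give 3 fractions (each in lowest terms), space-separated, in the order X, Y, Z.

Answer: 14/41 11/41 16/41

Derivation:
The stationary distribution satisfies pi = pi * P, i.e.:
  pi_X = 1/6*pi_X + 1/3*pi_Y + 1/2*pi_Z
  pi_Y = 1/3*pi_X + 1/3*pi_Y + 1/6*pi_Z
  pi_Z = 1/2*pi_X + 1/3*pi_Y + 1/3*pi_Z
with normalization: pi_X + pi_Y + pi_Z = 1.

Using the first 2 balance equations plus normalization, the linear system A*pi = b is:
  [-5/6, 1/3, 1/2] . pi = 0
  [1/3, -2/3, 1/6] . pi = 0
  [1, 1, 1] . pi = 1

Solving yields:
  pi_X = 14/41
  pi_Y = 11/41
  pi_Z = 16/41

Verification (pi * P):
  14/41*1/6 + 11/41*1/3 + 16/41*1/2 = 14/41 = pi_X  (ok)
  14/41*1/3 + 11/41*1/3 + 16/41*1/6 = 11/41 = pi_Y  (ok)
  14/41*1/2 + 11/41*1/3 + 16/41*1/3 = 16/41 = pi_Z  (ok)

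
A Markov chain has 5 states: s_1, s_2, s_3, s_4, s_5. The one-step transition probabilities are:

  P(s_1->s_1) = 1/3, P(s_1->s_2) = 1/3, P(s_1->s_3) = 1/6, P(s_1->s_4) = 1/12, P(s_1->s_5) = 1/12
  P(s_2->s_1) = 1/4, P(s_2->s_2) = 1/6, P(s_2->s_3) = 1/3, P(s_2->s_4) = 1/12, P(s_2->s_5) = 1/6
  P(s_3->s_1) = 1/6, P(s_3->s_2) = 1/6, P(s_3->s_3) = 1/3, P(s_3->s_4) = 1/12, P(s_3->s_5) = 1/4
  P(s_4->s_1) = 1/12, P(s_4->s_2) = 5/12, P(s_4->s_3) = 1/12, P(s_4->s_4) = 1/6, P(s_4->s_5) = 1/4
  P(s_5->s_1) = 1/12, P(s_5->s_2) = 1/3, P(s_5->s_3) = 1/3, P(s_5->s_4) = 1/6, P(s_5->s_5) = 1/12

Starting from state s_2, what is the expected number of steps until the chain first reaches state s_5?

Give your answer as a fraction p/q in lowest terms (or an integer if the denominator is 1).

Answer: 715/127

Derivation:
Let h_i = expected steps to first reach s_5 from state i.
Boundary: h_s_5 = 0.
First-step equations for the other states:
  h_s_1 = 1 + 1/3*h_s_1 + 1/3*h_s_2 + 1/6*h_s_3 + 1/12*h_s_4 + 1/12*h_s_5
  h_s_2 = 1 + 1/4*h_s_1 + 1/6*h_s_2 + 1/3*h_s_3 + 1/12*h_s_4 + 1/6*h_s_5
  h_s_3 = 1 + 1/6*h_s_1 + 1/6*h_s_2 + 1/3*h_s_3 + 1/12*h_s_4 + 1/4*h_s_5
  h_s_4 = 1 + 1/12*h_s_1 + 5/12*h_s_2 + 1/12*h_s_3 + 1/6*h_s_4 + 1/4*h_s_5

Substituting h_s_5 = 0 and rearranging gives the linear system (I - Q) h = 1:
  [2/3, -1/3, -1/6, -1/12] . (h_s_1, h_s_2, h_s_3, h_s_4) = 1
  [-1/4, 5/6, -1/3, -1/12] . (h_s_1, h_s_2, h_s_3, h_s_4) = 1
  [-1/6, -1/6, 2/3, -1/12] . (h_s_1, h_s_2, h_s_3, h_s_4) = 1
  [-1/12, -5/12, -1/12, 5/6] . (h_s_1, h_s_2, h_s_3, h_s_4) = 1

Solving yields:
  h_s_1 = 792/127
  h_s_2 = 715/127
  h_s_3 = 649/127
  h_s_4 = 654/127

Starting state is s_2, so the expected hitting time is h_s_2 = 715/127.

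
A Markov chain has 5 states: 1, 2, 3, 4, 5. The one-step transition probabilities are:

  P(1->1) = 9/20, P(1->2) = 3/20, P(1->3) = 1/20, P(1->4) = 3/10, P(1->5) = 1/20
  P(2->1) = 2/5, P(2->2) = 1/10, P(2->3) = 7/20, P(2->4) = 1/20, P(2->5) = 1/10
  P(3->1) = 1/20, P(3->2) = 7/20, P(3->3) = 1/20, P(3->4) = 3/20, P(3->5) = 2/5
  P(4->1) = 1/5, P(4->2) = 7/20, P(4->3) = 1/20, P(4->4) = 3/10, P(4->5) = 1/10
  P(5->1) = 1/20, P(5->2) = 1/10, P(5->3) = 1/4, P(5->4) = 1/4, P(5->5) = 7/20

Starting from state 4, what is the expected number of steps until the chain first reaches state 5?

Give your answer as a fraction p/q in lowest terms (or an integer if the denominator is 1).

Let h_i = expected steps to first reach 5 from state i.
Boundary: h_5 = 0.
First-step equations for the other states:
  h_1 = 1 + 9/20*h_1 + 3/20*h_2 + 1/20*h_3 + 3/10*h_4 + 1/20*h_5
  h_2 = 1 + 2/5*h_1 + 1/10*h_2 + 7/20*h_3 + 1/20*h_4 + 1/10*h_5
  h_3 = 1 + 1/20*h_1 + 7/20*h_2 + 1/20*h_3 + 3/20*h_4 + 2/5*h_5
  h_4 = 1 + 1/5*h_1 + 7/20*h_2 + 1/20*h_3 + 3/10*h_4 + 1/10*h_5

Substituting h_5 = 0 and rearranging gives the linear system (I - Q) h = 1:
  [11/20, -3/20, -1/20, -3/10] . (h_1, h_2, h_3, h_4) = 1
  [-2/5, 9/10, -7/20, -1/20] . (h_1, h_2, h_3, h_4) = 1
  [-1/20, -7/20, 19/20, -3/20] . (h_1, h_2, h_3, h_4) = 1
  [-1/5, -7/20, -1/20, 7/10] . (h_1, h_2, h_3, h_4) = 1

Solving yields:
  h_1 = 167840/18687
  h_2 = 145400/18687
  h_3 = 106540/18687
  h_4 = 154960/18687

Starting state is 4, so the expected hitting time is h_4 = 154960/18687.

Answer: 154960/18687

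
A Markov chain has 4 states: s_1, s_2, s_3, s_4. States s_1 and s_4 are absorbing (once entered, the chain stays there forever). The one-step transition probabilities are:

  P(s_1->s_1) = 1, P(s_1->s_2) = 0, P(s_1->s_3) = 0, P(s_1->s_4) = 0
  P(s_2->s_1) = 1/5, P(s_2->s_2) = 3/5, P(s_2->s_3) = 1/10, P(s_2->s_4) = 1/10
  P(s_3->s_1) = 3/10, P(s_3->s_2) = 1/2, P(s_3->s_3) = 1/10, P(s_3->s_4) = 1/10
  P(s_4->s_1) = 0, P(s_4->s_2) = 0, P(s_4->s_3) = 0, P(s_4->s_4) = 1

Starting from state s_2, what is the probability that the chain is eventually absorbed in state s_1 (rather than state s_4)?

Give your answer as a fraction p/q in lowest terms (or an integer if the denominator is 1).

Let a_i = P(absorbed in s_1 | start in state i).
Boundary conditions: a_s_1 = 1, a_s_4 = 0.
For each transient state i, a_i = sum_j P(i->j) * a_j:
  a_s_2 = 1/5*a_s_1 + 3/5*a_s_2 + 1/10*a_s_3 + 1/10*a_s_4
  a_s_3 = 3/10*a_s_1 + 1/2*a_s_2 + 1/10*a_s_3 + 1/10*a_s_4

Substituting a_s_1 = 1 and a_s_4 = 0, rearrange to (I - Q) a = r where r[i] = P(i -> s_1):
  [2/5, -1/10] . (a_s_2, a_s_3) = 1/5
  [-1/2, 9/10] . (a_s_2, a_s_3) = 3/10

Solving yields:
  a_s_2 = 21/31
  a_s_3 = 22/31

Starting state is s_2, so the absorption probability is a_s_2 = 21/31.

Answer: 21/31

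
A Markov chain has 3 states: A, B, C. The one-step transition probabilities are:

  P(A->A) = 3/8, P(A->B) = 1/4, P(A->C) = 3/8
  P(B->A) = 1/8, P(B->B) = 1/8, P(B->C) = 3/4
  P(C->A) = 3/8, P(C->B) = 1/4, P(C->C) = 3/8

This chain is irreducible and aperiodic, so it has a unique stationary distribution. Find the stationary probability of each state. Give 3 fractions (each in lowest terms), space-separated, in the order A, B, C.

Answer: 23/72 2/9 11/24

Derivation:
The stationary distribution satisfies pi = pi * P, i.e.:
  pi_A = 3/8*pi_A + 1/8*pi_B + 3/8*pi_C
  pi_B = 1/4*pi_A + 1/8*pi_B + 1/4*pi_C
  pi_C = 3/8*pi_A + 3/4*pi_B + 3/8*pi_C
with normalization: pi_A + pi_B + pi_C = 1.

Using the first 2 balance equations plus normalization, the linear system A*pi = b is:
  [-5/8, 1/8, 3/8] . pi = 0
  [1/4, -7/8, 1/4] . pi = 0
  [1, 1, 1] . pi = 1

Solving yields:
  pi_A = 23/72
  pi_B = 2/9
  pi_C = 11/24

Verification (pi * P):
  23/72*3/8 + 2/9*1/8 + 11/24*3/8 = 23/72 = pi_A  (ok)
  23/72*1/4 + 2/9*1/8 + 11/24*1/4 = 2/9 = pi_B  (ok)
  23/72*3/8 + 2/9*3/4 + 11/24*3/8 = 11/24 = pi_C  (ok)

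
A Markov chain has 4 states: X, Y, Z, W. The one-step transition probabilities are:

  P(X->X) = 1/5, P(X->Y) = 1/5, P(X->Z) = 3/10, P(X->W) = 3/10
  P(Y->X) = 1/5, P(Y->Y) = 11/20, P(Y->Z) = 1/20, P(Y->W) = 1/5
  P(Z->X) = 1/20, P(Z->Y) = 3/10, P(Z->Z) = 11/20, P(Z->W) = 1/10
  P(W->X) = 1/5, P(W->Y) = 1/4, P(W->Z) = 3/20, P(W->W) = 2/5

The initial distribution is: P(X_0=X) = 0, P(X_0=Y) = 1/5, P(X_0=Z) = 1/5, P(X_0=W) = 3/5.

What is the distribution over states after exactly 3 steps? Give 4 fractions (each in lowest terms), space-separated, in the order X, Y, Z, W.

Propagating the distribution step by step (d_{t+1} = d_t * P):
d_0 = (X=0, Y=1/5, Z=1/5, W=3/5)
  d_1[X] = 0*1/5 + 1/5*1/5 + 1/5*1/20 + 3/5*1/5 = 17/100
  d_1[Y] = 0*1/5 + 1/5*11/20 + 1/5*3/10 + 3/5*1/4 = 8/25
  d_1[Z] = 0*3/10 + 1/5*1/20 + 1/5*11/20 + 3/5*3/20 = 21/100
  d_1[W] = 0*3/10 + 1/5*1/5 + 1/5*1/10 + 3/5*2/5 = 3/10
d_1 = (X=17/100, Y=8/25, Z=21/100, W=3/10)
  d_2[X] = 17/100*1/5 + 8/25*1/5 + 21/100*1/20 + 3/10*1/5 = 337/2000
  d_2[Y] = 17/100*1/5 + 8/25*11/20 + 21/100*3/10 + 3/10*1/4 = 87/250
  d_2[Z] = 17/100*3/10 + 8/25*1/20 + 21/100*11/20 + 3/10*3/20 = 91/400
  d_2[W] = 17/100*3/10 + 8/25*1/5 + 21/100*1/10 + 3/10*2/5 = 32/125
d_2 = (X=337/2000, Y=87/250, Z=91/400, W=32/125)
  d_3[X] = 337/2000*1/5 + 87/250*1/5 + 91/400*1/20 + 32/125*1/5 = 1327/8000
  d_3[Y] = 337/2000*1/5 + 87/250*11/20 + 91/400*3/10 + 32/125*1/4 = 7147/20000
  d_3[Z] = 337/2000*3/10 + 87/250*1/20 + 91/400*11/20 + 32/125*3/20 = 9259/40000
  d_3[W] = 337/2000*3/10 + 87/250*1/5 + 91/400*1/10 + 32/125*2/5 = 2453/10000
d_3 = (X=1327/8000, Y=7147/20000, Z=9259/40000, W=2453/10000)

Answer: 1327/8000 7147/20000 9259/40000 2453/10000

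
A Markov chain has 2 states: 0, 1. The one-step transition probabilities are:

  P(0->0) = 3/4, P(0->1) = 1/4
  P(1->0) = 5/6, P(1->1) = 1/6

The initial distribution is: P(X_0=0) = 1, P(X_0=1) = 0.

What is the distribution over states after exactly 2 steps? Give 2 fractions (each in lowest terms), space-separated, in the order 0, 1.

Answer: 37/48 11/48

Derivation:
Propagating the distribution step by step (d_{t+1} = d_t * P):
d_0 = (0=1, 1=0)
  d_1[0] = 1*3/4 + 0*5/6 = 3/4
  d_1[1] = 1*1/4 + 0*1/6 = 1/4
d_1 = (0=3/4, 1=1/4)
  d_2[0] = 3/4*3/4 + 1/4*5/6 = 37/48
  d_2[1] = 3/4*1/4 + 1/4*1/6 = 11/48
d_2 = (0=37/48, 1=11/48)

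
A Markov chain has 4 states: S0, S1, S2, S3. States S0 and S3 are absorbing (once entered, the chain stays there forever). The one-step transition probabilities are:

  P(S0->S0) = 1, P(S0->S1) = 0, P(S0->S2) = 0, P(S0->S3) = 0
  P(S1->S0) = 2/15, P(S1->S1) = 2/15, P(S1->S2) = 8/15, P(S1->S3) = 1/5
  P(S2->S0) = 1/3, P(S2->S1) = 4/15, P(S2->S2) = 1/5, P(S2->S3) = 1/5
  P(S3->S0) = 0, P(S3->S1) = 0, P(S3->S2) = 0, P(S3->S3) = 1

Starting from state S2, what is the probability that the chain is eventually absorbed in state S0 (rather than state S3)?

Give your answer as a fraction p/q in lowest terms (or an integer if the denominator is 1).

Let a_i = P(absorbed in S0 | start in state i).
Boundary conditions: a_S0 = 1, a_S3 = 0.
For each transient state i, a_i = sum_j P(i->j) * a_j:
  a_S1 = 2/15*a_S0 + 2/15*a_S1 + 8/15*a_S2 + 1/5*a_S3
  a_S2 = 1/3*a_S0 + 4/15*a_S1 + 1/5*a_S2 + 1/5*a_S3

Substituting a_S0 = 1 and a_S3 = 0, rearrange to (I - Q) a = r where r[i] = P(i -> S0):
  [13/15, -8/15] . (a_S1, a_S2) = 2/15
  [-4/15, 4/5] . (a_S1, a_S2) = 1/3

Solving yields:
  a_S1 = 16/31
  a_S2 = 73/124

Starting state is S2, so the absorption probability is a_S2 = 73/124.

Answer: 73/124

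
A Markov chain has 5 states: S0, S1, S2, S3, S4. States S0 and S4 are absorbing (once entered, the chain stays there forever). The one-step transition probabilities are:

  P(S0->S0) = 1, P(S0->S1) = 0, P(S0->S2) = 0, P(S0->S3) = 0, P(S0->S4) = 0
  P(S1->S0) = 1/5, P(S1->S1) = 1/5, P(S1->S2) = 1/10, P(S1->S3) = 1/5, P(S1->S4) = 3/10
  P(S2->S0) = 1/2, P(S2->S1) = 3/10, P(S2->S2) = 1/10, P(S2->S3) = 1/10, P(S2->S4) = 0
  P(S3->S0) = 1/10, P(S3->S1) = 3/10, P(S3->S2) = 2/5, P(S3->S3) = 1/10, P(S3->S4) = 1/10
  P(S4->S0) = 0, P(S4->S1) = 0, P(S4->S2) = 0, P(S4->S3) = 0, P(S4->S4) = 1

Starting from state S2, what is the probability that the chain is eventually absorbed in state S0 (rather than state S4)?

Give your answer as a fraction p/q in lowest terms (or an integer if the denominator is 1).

Let a_i = P(absorbed in S0 | start in state i).
Boundary conditions: a_S0 = 1, a_S4 = 0.
For each transient state i, a_i = sum_j P(i->j) * a_j:
  a_S1 = 1/5*a_S0 + 1/5*a_S1 + 1/10*a_S2 + 1/5*a_S3 + 3/10*a_S4
  a_S2 = 1/2*a_S0 + 3/10*a_S1 + 1/10*a_S2 + 1/10*a_S3 + 0*a_S4
  a_S3 = 1/10*a_S0 + 3/10*a_S1 + 2/5*a_S2 + 1/10*a_S3 + 1/10*a_S4

Substituting a_S0 = 1 and a_S4 = 0, rearrange to (I - Q) a = r where r[i] = P(i -> S0):
  [4/5, -1/10, -1/5] . (a_S1, a_S2, a_S3) = 1/5
  [-3/10, 9/10, -1/10] . (a_S1, a_S2, a_S3) = 1/2
  [-3/10, -2/5, 9/10] . (a_S1, a_S2, a_S3) = 1/10

Solving yields:
  a_S1 = 129/254
  a_S2 = 101/127
  a_S3 = 161/254

Starting state is S2, so the absorption probability is a_S2 = 101/127.

Answer: 101/127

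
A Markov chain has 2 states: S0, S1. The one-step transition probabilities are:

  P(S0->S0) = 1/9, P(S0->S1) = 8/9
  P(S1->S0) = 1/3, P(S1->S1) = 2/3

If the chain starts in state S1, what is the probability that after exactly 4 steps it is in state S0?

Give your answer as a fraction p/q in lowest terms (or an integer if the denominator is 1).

Answer: 595/2187

Derivation:
Computing P^4 by repeated multiplication:
P^1 =
  S0: [1/9, 8/9]
  S1: [1/3, 2/3]
P^2 =
  S0: [25/81, 56/81]
  S1: [7/27, 20/27]
P^3 =
  S0: [193/729, 536/729]
  S1: [67/243, 176/243]
P^4 =
  S0: [1801/6561, 4760/6561]
  S1: [595/2187, 1592/2187]

(P^4)[S1 -> S0] = 595/2187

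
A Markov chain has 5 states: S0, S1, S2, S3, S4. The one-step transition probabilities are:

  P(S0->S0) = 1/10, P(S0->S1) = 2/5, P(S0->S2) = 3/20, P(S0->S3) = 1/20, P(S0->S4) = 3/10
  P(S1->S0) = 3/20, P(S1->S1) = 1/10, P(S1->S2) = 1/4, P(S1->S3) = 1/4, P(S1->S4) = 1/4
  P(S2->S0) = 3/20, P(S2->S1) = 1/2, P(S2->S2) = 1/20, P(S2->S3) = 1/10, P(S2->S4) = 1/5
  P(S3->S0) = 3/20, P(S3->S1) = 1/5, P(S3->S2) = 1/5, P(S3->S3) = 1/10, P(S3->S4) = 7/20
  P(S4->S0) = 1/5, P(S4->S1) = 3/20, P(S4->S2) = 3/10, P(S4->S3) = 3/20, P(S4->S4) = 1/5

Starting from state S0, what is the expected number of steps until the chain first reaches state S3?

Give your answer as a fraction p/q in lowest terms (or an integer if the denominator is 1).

Let h_i = expected steps to first reach S3 from state i.
Boundary: h_S3 = 0.
First-step equations for the other states:
  h_S0 = 1 + 1/10*h_S0 + 2/5*h_S1 + 3/20*h_S2 + 1/20*h_S3 + 3/10*h_S4
  h_S1 = 1 + 3/20*h_S0 + 1/10*h_S1 + 1/4*h_S2 + 1/4*h_S3 + 1/4*h_S4
  h_S2 = 1 + 3/20*h_S0 + 1/2*h_S1 + 1/20*h_S2 + 1/10*h_S3 + 1/5*h_S4
  h_S4 = 1 + 1/5*h_S0 + 3/20*h_S1 + 3/10*h_S2 + 3/20*h_S3 + 1/5*h_S4

Substituting h_S3 = 0 and rearranging gives the linear system (I - Q) h = 1:
  [9/10, -2/5, -3/20, -3/10] . (h_S0, h_S1, h_S2, h_S4) = 1
  [-3/20, 9/10, -1/4, -1/4] . (h_S0, h_S1, h_S2, h_S4) = 1
  [-3/20, -1/2, 19/20, -1/5] . (h_S0, h_S1, h_S2, h_S4) = 1
  [-1/5, -3/20, -3/10, 4/5] . (h_S0, h_S1, h_S2, h_S4) = 1

Solving yields:
  h_S0 = 250560/34873
  h_S1 = 211580/34873
  h_S2 = 237060/34873
  h_S4 = 234800/34873

Starting state is S0, so the expected hitting time is h_S0 = 250560/34873.

Answer: 250560/34873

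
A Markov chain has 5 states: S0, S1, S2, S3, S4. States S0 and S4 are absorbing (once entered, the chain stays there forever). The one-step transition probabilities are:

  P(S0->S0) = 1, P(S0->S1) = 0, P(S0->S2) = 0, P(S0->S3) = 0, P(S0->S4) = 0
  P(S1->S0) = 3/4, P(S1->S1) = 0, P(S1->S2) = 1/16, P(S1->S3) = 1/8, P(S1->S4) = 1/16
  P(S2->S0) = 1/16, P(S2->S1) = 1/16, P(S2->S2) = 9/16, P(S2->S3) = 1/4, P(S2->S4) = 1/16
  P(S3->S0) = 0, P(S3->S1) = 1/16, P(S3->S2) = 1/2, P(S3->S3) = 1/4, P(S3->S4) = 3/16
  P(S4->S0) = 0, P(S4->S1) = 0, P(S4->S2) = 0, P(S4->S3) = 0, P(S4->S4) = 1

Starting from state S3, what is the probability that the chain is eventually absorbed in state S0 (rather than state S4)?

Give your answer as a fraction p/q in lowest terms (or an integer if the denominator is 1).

Answer: 103/262

Derivation:
Let a_i = P(absorbed in S0 | start in state i).
Boundary conditions: a_S0 = 1, a_S4 = 0.
For each transient state i, a_i = sum_j P(i->j) * a_j:
  a_S1 = 3/4*a_S0 + 0*a_S1 + 1/16*a_S2 + 1/8*a_S3 + 1/16*a_S4
  a_S2 = 1/16*a_S0 + 1/16*a_S1 + 9/16*a_S2 + 1/4*a_S3 + 1/16*a_S4
  a_S3 = 0*a_S0 + 1/16*a_S1 + 1/2*a_S2 + 1/4*a_S3 + 3/16*a_S4

Substituting a_S0 = 1 and a_S4 = 0, rearrange to (I - Q) a = r where r[i] = P(i -> S0):
  [1, -1/16, -1/8] . (a_S1, a_S2, a_S3) = 3/4
  [-1/16, 7/16, -1/4] . (a_S1, a_S2, a_S3) = 1/16
  [-1/16, -1/2, 3/4] . (a_S1, a_S2, a_S3) = 0

Solving yields:
  a_S1 = 326/393
  a_S2 = 191/393
  a_S3 = 103/262

Starting state is S3, so the absorption probability is a_S3 = 103/262.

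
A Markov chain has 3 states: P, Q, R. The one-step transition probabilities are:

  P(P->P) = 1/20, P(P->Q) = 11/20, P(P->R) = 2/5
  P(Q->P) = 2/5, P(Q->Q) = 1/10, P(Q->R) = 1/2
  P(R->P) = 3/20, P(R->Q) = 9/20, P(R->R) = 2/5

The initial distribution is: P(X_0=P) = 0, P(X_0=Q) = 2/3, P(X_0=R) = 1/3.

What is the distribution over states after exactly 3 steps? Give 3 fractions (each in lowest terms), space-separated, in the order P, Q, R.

Answer: 5621/24000 1561/4800 5287/12000

Derivation:
Propagating the distribution step by step (d_{t+1} = d_t * P):
d_0 = (P=0, Q=2/3, R=1/3)
  d_1[P] = 0*1/20 + 2/3*2/5 + 1/3*3/20 = 19/60
  d_1[Q] = 0*11/20 + 2/3*1/10 + 1/3*9/20 = 13/60
  d_1[R] = 0*2/5 + 2/3*1/2 + 1/3*2/5 = 7/15
d_1 = (P=19/60, Q=13/60, R=7/15)
  d_2[P] = 19/60*1/20 + 13/60*2/5 + 7/15*3/20 = 69/400
  d_2[Q] = 19/60*11/20 + 13/60*1/10 + 7/15*9/20 = 487/1200
  d_2[R] = 19/60*2/5 + 13/60*1/2 + 7/15*2/5 = 253/600
d_2 = (P=69/400, Q=487/1200, R=253/600)
  d_3[P] = 69/400*1/20 + 487/1200*2/5 + 253/600*3/20 = 5621/24000
  d_3[Q] = 69/400*11/20 + 487/1200*1/10 + 253/600*9/20 = 1561/4800
  d_3[R] = 69/400*2/5 + 487/1200*1/2 + 253/600*2/5 = 5287/12000
d_3 = (P=5621/24000, Q=1561/4800, R=5287/12000)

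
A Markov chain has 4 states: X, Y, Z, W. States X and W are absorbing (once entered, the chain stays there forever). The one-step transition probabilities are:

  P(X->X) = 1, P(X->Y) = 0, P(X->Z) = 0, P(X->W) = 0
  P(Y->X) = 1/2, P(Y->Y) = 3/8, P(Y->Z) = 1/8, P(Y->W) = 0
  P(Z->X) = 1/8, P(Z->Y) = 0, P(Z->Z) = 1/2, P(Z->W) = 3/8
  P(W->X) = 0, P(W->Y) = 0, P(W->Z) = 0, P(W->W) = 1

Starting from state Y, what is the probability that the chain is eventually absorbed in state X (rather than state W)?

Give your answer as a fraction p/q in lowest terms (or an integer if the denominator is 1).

Let a_i = P(absorbed in X | start in state i).
Boundary conditions: a_X = 1, a_W = 0.
For each transient state i, a_i = sum_j P(i->j) * a_j:
  a_Y = 1/2*a_X + 3/8*a_Y + 1/8*a_Z + 0*a_W
  a_Z = 1/8*a_X + 0*a_Y + 1/2*a_Z + 3/8*a_W

Substituting a_X = 1 and a_W = 0, rearrange to (I - Q) a = r where r[i] = P(i -> X):
  [5/8, -1/8] . (a_Y, a_Z) = 1/2
  [0, 1/2] . (a_Y, a_Z) = 1/8

Solving yields:
  a_Y = 17/20
  a_Z = 1/4

Starting state is Y, so the absorption probability is a_Y = 17/20.

Answer: 17/20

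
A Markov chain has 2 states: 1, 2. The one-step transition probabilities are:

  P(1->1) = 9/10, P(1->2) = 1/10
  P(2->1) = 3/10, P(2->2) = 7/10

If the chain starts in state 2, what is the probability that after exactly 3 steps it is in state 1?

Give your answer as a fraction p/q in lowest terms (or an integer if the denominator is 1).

Answer: 147/250

Derivation:
Computing P^3 by repeated multiplication:
P^1 =
  1: [9/10, 1/10]
  2: [3/10, 7/10]
P^2 =
  1: [21/25, 4/25]
  2: [12/25, 13/25]
P^3 =
  1: [201/250, 49/250]
  2: [147/250, 103/250]

(P^3)[2 -> 1] = 147/250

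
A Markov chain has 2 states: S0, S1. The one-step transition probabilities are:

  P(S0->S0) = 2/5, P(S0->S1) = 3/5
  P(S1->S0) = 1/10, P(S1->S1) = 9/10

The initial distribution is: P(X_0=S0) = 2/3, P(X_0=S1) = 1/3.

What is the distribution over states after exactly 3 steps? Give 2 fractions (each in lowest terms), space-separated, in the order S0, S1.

Propagating the distribution step by step (d_{t+1} = d_t * P):
d_0 = (S0=2/3, S1=1/3)
  d_1[S0] = 2/3*2/5 + 1/3*1/10 = 3/10
  d_1[S1] = 2/3*3/5 + 1/3*9/10 = 7/10
d_1 = (S0=3/10, S1=7/10)
  d_2[S0] = 3/10*2/5 + 7/10*1/10 = 19/100
  d_2[S1] = 3/10*3/5 + 7/10*9/10 = 81/100
d_2 = (S0=19/100, S1=81/100)
  d_3[S0] = 19/100*2/5 + 81/100*1/10 = 157/1000
  d_3[S1] = 19/100*3/5 + 81/100*9/10 = 843/1000
d_3 = (S0=157/1000, S1=843/1000)

Answer: 157/1000 843/1000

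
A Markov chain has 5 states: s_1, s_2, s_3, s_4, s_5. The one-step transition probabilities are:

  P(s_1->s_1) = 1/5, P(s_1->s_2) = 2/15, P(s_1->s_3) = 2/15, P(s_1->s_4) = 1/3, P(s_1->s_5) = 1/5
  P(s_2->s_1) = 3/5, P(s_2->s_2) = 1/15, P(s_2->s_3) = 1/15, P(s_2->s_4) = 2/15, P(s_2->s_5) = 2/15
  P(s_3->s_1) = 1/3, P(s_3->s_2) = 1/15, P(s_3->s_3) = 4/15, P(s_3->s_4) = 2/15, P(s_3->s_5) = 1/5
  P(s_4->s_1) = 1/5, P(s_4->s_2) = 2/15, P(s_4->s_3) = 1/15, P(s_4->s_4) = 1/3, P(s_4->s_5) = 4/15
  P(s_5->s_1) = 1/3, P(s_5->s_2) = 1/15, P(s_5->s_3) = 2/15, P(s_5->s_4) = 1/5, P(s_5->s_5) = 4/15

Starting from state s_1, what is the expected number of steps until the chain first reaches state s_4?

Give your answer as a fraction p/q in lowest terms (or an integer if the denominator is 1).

Let h_i = expected steps to first reach s_4 from state i.
Boundary: h_s_4 = 0.
First-step equations for the other states:
  h_s_1 = 1 + 1/5*h_s_1 + 2/15*h_s_2 + 2/15*h_s_3 + 1/3*h_s_4 + 1/5*h_s_5
  h_s_2 = 1 + 3/5*h_s_1 + 1/15*h_s_2 + 1/15*h_s_3 + 2/15*h_s_4 + 2/15*h_s_5
  h_s_3 = 1 + 1/3*h_s_1 + 1/15*h_s_2 + 4/15*h_s_3 + 2/15*h_s_4 + 1/5*h_s_5
  h_s_5 = 1 + 1/3*h_s_1 + 1/15*h_s_2 + 2/15*h_s_3 + 1/5*h_s_4 + 4/15*h_s_5

Substituting h_s_4 = 0 and rearranging gives the linear system (I - Q) h = 1:
  [4/5, -2/15, -2/15, -1/5] . (h_s_1, h_s_2, h_s_3, h_s_5) = 1
  [-3/5, 14/15, -1/15, -2/15] . (h_s_1, h_s_2, h_s_3, h_s_5) = 1
  [-1/3, -1/15, 11/15, -1/5] . (h_s_1, h_s_2, h_s_3, h_s_5) = 1
  [-1/3, -1/15, -2/15, 11/15] . (h_s_1, h_s_2, h_s_3, h_s_5) = 1

Solving yields:
  h_s_1 = 43275/11077
  h_s_2 = 2655/583
  h_s_3 = 52710/11077
  h_s_5 = 48945/11077

Starting state is s_1, so the expected hitting time is h_s_1 = 43275/11077.

Answer: 43275/11077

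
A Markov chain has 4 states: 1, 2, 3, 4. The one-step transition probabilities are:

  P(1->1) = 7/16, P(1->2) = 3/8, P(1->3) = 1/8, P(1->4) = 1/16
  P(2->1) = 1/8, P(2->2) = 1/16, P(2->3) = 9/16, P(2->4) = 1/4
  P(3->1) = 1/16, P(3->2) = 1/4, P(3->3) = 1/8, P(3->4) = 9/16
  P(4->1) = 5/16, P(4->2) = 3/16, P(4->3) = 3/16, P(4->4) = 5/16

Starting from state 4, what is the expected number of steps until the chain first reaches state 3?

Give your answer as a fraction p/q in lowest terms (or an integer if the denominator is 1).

Answer: 4

Derivation:
Let h_i = expected steps to first reach 3 from state i.
Boundary: h_3 = 0.
First-step equations for the other states:
  h_1 = 1 + 7/16*h_1 + 3/8*h_2 + 1/8*h_3 + 1/16*h_4
  h_2 = 1 + 1/8*h_1 + 1/16*h_2 + 9/16*h_3 + 1/4*h_4
  h_4 = 1 + 5/16*h_1 + 3/16*h_2 + 3/16*h_3 + 5/16*h_4

Substituting h_3 = 0 and rearranging gives the linear system (I - Q) h = 1:
  [9/16, -3/8, -1/16] . (h_1, h_2, h_4) = 1
  [-1/8, 15/16, -1/4] . (h_1, h_2, h_4) = 1
  [-5/16, -3/16, 11/16] . (h_1, h_2, h_4) = 1

Solving yields:
  h_1 = 4
  h_2 = 8/3
  h_4 = 4

Starting state is 4, so the expected hitting time is h_4 = 4.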